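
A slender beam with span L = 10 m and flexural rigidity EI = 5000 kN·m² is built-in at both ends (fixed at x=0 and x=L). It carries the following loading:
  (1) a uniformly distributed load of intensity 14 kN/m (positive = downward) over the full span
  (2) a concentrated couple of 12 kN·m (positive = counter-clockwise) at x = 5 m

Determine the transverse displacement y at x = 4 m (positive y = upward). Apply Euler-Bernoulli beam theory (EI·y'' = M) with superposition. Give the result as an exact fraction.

Load 1 — uniform load w=14 kN/m over full span:
  y_1 = -wx²(L-x)²/(24EI) = -14·4²·(10-4)²/(24·5000) = -42/625 m
Load 2 — applied couple M₀=12 kN·m at a=5 m (b=L-a=5):
  y_2 = (R_Ax³/6 - M_Ax²/2)/EI  [x≤a] with R_A=9/5, M_A=3 = ((9/5)·4³/6 - 3·4²/2)/5000 = -3/3125 m
Superposition: y = Σ y_i = -213/3125 m ≈ -0.068160 m

y(4) = -213/3125 m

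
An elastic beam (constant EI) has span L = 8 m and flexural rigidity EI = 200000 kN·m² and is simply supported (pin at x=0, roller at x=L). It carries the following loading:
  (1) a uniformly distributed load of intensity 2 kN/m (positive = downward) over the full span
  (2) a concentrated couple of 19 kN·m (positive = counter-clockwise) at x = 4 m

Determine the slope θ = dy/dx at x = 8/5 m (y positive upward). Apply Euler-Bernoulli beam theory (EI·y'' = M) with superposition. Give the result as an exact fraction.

Load 1 — uniform load w=2 kN/m over full span:
  θ_1 = -w(L³-6Lx²+4x³)/(24EI) = -2·(8³-6·8·(8/5)²+4·(8/5)³)/(24·200000) = -66/390625 rad
Load 2 — applied couple M₀=19 kN·m at a=4 m (b=L-a=4):
  θ_2 = (M₀x²/(2L)+C₁)/EI  [x≤a] with C₁=M₀(3b²-L²)/(6L)=-19/3 = (19·(8/5)²/(2·8)+(-19/3))/200000 = -247/15000000 rad
Superposition: θ = Σ θ_i = -13907/75000000 rad ≈ -0.000185 rad

θ(8/5) = -13907/75000000 rad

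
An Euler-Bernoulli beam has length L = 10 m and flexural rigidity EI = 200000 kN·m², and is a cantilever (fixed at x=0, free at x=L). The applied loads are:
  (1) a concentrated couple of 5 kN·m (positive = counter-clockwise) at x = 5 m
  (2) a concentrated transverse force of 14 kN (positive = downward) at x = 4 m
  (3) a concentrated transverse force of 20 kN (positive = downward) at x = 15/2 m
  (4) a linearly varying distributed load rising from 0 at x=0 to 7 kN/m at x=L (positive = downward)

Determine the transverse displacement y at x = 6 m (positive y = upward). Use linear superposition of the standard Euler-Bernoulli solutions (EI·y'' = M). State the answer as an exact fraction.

y(6) = -810079/30000000 m

Load 1 — applied couple M₀=5 kN·m at a=5 m (b=L-a=5):
  y_1 = M₀a(2x-a)/(2EI)  [x>a] = 5·5·(2·6-5)/(2·200000) = 7/16000 m
Load 2 — point force P=14 kN at a=4 m (b=L-a=6):
  y_2 = -Pa²(3x-a)/(6EI)  [x>a] = -14·4²·(3·6-4)/(6·200000) = -49/18750 m
Load 3 — point force P=20 kN at a=15/2 m (b=L-a=5/2):
  y_3 = -Px²(3a-x)/(6EI)  [x≤a] = -20·6²·(3·(15/2)-6)/(6·200000) = -99/10000 m
Load 4 — triangular load w₀=7 kN/m (0→w₀ over full span):
  y_4 = (w₀Lx³/12-w₀L²x²/6-w₀x⁵/(120L))/EI = (7·10·6³/12-7·10²·6²/6-7·6⁵/(120·10))/200000 = -37317/2500000 m
Superposition: y = Σ y_i = -810079/30000000 m ≈ -0.027003 m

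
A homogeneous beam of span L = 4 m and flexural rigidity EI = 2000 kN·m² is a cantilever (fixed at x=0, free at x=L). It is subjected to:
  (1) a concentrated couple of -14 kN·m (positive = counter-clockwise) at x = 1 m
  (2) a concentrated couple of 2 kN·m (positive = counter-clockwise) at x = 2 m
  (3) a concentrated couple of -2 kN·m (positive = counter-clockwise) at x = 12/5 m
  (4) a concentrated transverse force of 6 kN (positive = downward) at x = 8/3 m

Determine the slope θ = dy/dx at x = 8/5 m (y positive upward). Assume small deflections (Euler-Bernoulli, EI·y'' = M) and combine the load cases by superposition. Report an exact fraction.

Load 1 — applied couple M₀=-14 kN·m at a=1 m (b=L-a=3):
  θ_1 = M₀a/EI  [x>a] = (-14)·1/2000 = -7/1000 rad
Load 2 — applied couple M₀=2 kN·m at a=2 m (b=L-a=2):
  θ_2 = M₀x/EI  [x≤a] = 2·(8/5)/2000 = 1/625 rad
Load 3 — applied couple M₀=-2 kN·m at a=12/5 m (b=L-a=8/5):
  θ_3 = M₀x/EI  [x≤a] = (-2)·(8/5)/2000 = -1/625 rad
Load 4 — point force P=6 kN at a=8/3 m (b=L-a=4/3):
  θ_4 = -Px(2a-x)/(2EI)  [x≤a] = -6·(8/5)·(2·(8/3)-(8/5))/(2·2000) = -28/3125 rad
Superposition: θ = Σ θ_i = -399/25000 rad ≈ -0.015960 rad

θ(8/5) = -399/25000 rad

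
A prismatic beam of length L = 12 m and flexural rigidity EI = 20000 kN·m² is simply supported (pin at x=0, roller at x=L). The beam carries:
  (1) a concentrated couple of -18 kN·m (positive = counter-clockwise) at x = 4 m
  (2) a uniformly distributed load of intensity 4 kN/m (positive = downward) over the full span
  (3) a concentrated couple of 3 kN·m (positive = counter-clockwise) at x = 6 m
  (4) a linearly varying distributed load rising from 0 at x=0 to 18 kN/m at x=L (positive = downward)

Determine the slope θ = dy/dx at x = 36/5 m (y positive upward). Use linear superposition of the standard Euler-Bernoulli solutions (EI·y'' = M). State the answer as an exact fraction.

θ(36/5) = 317133/25000000 rad

Load 1 — applied couple M₀=-18 kN·m at a=4 m (b=L-a=8):
  θ_1 = (M₀x²/(2L)-M₀(x-a)+C₁)/EI  [x>a] with C₁=M₀(3b²-L²)/(6L)=-12 = ((-18)·(36/5)²/(2·12)-(-18)·((36/5)-4)+(-12))/20000 = 21/62500 rad
Load 2 — uniform load w=4 kN/m over full span:
  θ_2 = -w(L³-6Lx²+4x³)/(24EI) = -4·(12³-6·12·(36/5)²+4·(36/5)³)/(24·20000) = 333/78125 rad
Load 3 — applied couple M₀=3 kN·m at a=6 m (b=L-a=6):
  θ_3 = (M₀x²/(2L)-M₀(x-a)+C₁)/EI  [x>a] with C₁=M₀(3b²-L²)/(6L)=-3/2 = (3·(36/5)²/(2·12)-3·((36/5)-6)+(-3/2))/20000 = 69/1000000 rad
Load 4 — triangular load w₀=18 kN/m (0→w₀ over full span):
  θ_4 = -w₀(7L⁴-30L²x²+15x⁴)/(360LEI) = -18·(7·12⁴-30·12²·(36/5)²+15·(36/5)⁴)/(360·12·20000) = 3132/390625 rad
Superposition: θ = Σ θ_i = 317133/25000000 rad ≈ 0.012685 rad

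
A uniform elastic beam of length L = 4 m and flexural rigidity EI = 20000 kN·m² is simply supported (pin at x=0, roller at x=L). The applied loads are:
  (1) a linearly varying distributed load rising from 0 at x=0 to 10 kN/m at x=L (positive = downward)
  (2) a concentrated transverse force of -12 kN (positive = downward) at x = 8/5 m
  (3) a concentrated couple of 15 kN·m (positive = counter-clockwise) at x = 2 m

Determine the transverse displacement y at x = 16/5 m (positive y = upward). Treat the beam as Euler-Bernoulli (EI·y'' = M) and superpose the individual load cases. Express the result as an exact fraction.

Load 1 — triangular load w₀=10 kN/m (0→w₀ over full span):
  y_1 = -w₀x(7L⁴-10L²x²+3x⁴)/(360LEI) = -10·(16/5)·(7·4⁴-10·4²·(16/5)²+3·(16/5)⁴)/(360·4·20000) = -1016/1953125 m
Load 2 — point force P=-12 kN at a=8/5 m (b=L-a=12/5):
  y_2 = -Pa(L-x)(2Lx-a²-x²)/(6LEI)  [x>a] = -(-12)·(8/5)·(4-(16/5))·(2·4·(16/5)-(8/5)²-(16/5)²)/(6·4·20000) = 32/78125 m
Load 3 — applied couple M₀=15 kN·m at a=2 m (b=L-a=2):
  y_3 = (M₀x³/(6L)-M₀(x-a)²/2+C₁x)/EI  [x>a] with C₁=M₀(3b²-L²)/(6L)=-5/2 = (15·(16/5)³/(6·4)-15·((16/5)-2)²/2+(-5/2)·(16/5))/20000 = 21/250000 m
Superposition: y = Σ y_i = -831/31250000 m ≈ -0.000027 m

y(16/5) = -831/31250000 m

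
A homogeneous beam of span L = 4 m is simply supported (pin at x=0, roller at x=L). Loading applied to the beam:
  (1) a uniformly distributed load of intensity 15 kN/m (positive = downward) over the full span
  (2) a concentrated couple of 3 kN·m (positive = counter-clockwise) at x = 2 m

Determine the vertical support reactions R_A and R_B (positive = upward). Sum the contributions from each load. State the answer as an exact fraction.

R_A = 123/4 kN, R_B = 117/4 kN

Load 1 — uniform load w=15 kN/m over full span:
  R_A = wL/2 = 15·4/2 = 30 kN
  R_B = wL/2 = 15·4/2 = 30 kN
Load 2 — applied couple M₀=3 kN·m at a=2 m (b=L-a=2):
  R_A = M₀/L = 3/4 kN
  R_B = -M₀/L = -3/4 kN
Superposition: R_A = 123/4 kN, R_B = 117/4 kN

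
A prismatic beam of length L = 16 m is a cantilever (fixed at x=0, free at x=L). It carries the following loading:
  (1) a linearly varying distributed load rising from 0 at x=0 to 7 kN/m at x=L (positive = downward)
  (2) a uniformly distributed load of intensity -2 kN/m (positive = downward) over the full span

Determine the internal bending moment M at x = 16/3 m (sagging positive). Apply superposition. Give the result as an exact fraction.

Load 1 — triangular load w₀=7 kN/m (0→w₀ over full span):
  M_1 = w₀Lx/2 - w₀L²/3 - w₀x³/(6L) = 7·16·(16/3)/2 - 7·16²/3 - 7·(16/3)³/(6·16) = -25088/81 kN·m
Load 2 — uniform load w=-2 kN/m over full span:
  M_2 = -w(L-x)²/2 = -(-2)·(16-(16/3))²/2 = 1024/9 kN·m
Superposition: M = Σ M_i = -15872/81 kN·m ≈ -195.950617 kN·m

M(16/3) = -15872/81 kN·m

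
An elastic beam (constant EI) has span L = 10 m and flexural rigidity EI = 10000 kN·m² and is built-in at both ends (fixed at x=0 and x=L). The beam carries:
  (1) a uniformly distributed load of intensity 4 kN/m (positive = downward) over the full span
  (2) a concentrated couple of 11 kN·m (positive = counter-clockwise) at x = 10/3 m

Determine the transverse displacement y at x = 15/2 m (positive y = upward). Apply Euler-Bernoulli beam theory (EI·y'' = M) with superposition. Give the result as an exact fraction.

Load 1 — uniform load w=4 kN/m over full span:
  y_1 = -wx²(L-x)²/(24EI) = -4·(15/2)²·(10-(15/2))²/(24·10000) = -3/512 m
Load 2 — applied couple M₀=11 kN·m at a=10/3 m (b=L-a=20/3):
  y_2 = (R_Ax³/6 - M_Ax²/2 - M₀(x-a)²/2)/EI  [x>a] with R_A=22/15, M_A=0 = ((22/15)·(15/2)³/6 - 0·(15/2)²/2 - 11·((15/2)-(10/3))²/2)/10000 = 11/14400 m
Superposition: y = Σ y_i = -587/115200 m ≈ -0.005095 m

y(15/2) = -587/115200 m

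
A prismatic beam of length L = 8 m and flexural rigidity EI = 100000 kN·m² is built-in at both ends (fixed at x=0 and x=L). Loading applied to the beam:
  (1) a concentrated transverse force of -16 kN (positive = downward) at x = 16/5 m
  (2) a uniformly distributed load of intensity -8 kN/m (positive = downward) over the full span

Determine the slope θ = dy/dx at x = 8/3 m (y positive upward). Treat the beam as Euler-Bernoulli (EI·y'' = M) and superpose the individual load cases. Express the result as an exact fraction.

θ(8/3) = 11888/31640625 rad

Load 1 — point force P=-16 kN at a=16/5 m (b=L-a=24/5):
  θ_1 = -Pb²x(2aL-(3a+b)x)/(2L³EI)  [x≤a] = -(-16)·(24/5)²·(8/3)·(2·(16/5)·8-(3·(16/5)+(24/5))·(8/3))/(2·8³·100000) = 48/390625 rad
Load 2 — uniform load w=-8 kN/m over full span:
  θ_2 = -wx(L-x)(L-2x)/(12EI) = -(-8)·(8/3)·(8-(8/3))·(8-2·(8/3))/(12·100000) = 64/253125 rad
Superposition: θ = Σ θ_i = 11888/31640625 rad ≈ 0.000376 rad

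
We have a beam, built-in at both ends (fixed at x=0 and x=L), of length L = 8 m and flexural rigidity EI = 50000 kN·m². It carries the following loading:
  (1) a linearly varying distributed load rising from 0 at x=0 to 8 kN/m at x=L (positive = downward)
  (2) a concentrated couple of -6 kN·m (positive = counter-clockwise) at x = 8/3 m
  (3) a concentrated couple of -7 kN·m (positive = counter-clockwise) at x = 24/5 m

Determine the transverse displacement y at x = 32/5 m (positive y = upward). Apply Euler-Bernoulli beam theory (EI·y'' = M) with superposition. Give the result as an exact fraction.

y(32/5) = -21158/48828125 m

Load 1 — triangular load w₀=8 kN/m (0→w₀ over full span):
  y_1 = -w₀x²(L-x)²(x+2L)/(120LEI) = -8·(32/5)²·(8-(32/5))²·((32/5)+2·8)/(120·8·50000) = -57344/146484375 m
Load 2 — applied couple M₀=-6 kN·m at a=8/3 m (b=L-a=16/3):
  y_2 = (R_Ax³/6 - M_Ax²/2 - M₀(x-a)²/2)/EI  [x>a] with R_A=-1, M_A=0 = ((-1)·(32/5)³/6 - 0·(32/5)²/2 - (-6)·((32/5)-(8/3))²/2)/50000 = -44/1171875 m
Load 3 — applied couple M₀=-7 kN·m at a=24/5 m (b=L-a=16/5):
  y_3 = (R_Ax³/6 - M_Ax²/2 - M₀(x-a)²/2)/EI  [x>a] with R_A=-63/50, M_A=-56/25 = ((-63/50)·(32/5)³/6 - (-56/25)·(32/5)²/2 - (-7)·((32/5)-(24/5))²/2)/50000 = -42/9765625 m
Superposition: y = Σ y_i = -21158/48828125 m ≈ -0.000433 m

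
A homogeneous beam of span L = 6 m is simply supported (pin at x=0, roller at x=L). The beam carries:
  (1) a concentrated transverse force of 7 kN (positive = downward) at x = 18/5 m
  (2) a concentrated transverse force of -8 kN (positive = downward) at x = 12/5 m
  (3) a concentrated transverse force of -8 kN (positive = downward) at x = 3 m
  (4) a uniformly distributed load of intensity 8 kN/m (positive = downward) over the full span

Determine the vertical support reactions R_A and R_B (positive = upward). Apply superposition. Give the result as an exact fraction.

Load 1 — point force P=7 kN at a=18/5 m (b=L-a=12/5):
  R_A = Pb/L = 7·(12/5)/6 = 14/5 kN
  R_B = Pa/L = 7·(18/5)/6 = 21/5 kN
Load 2 — point force P=-8 kN at a=12/5 m (b=L-a=18/5):
  R_A = Pb/L = (-8)·(18/5)/6 = -24/5 kN
  R_B = Pa/L = (-8)·(12/5)/6 = -16/5 kN
Load 3 — point force P=-8 kN at a=3 m (b=L-a=3):
  R_A = Pb/L = (-8)·3/6 = -4 kN
  R_B = Pa/L = (-8)·3/6 = -4 kN
Load 4 — uniform load w=8 kN/m over full span:
  R_A = wL/2 = 8·6/2 = 24 kN
  R_B = wL/2 = 8·6/2 = 24 kN
Superposition: R_A = 18 kN, R_B = 21 kN

R_A = 18 kN, R_B = 21 kN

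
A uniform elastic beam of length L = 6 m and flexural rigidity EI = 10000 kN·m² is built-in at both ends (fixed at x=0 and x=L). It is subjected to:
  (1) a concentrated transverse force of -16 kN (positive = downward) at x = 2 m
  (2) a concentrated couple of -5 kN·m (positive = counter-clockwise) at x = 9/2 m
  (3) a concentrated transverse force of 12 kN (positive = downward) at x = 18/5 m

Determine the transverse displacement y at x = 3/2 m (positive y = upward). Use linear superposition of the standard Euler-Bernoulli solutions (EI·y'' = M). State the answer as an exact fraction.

Load 1 — point force P=-16 kN at a=2 m (b=L-a=4):
  y_1 = -Pb²x²(3aL-(3a+b)x)/(6L³EI)  [x≤a] = -(-16)·4²·(3/2)²·(3·2·6-(3·2+4)·(3/2))/(6·6³·10000) = 7/7500 m
Load 2 — applied couple M₀=-5 kN·m at a=9/2 m (b=L-a=3/2):
  y_2 = (R_Ax³/6 - M_Ax²/2)/EI  [x≤a] with R_A=-15/16, M_A=-25/16 = ((-15/16)·(3/2)³/6 - (-25/16)·(3/2)²/2)/10000 = 63/512000 m
Load 3 — point force P=12 kN at a=18/5 m (b=L-a=12/5):
  y_3 = -Pb²x²(3aL-(3a+b)x)/(6L³EI)  [x≤a] = -12·(12/5)²·(3/2)²·(3·(18/5)·6-(3·(18/5)+(12/5))·(3/2))/(6·6³·10000) = -27/50000 m
Superposition: y = Σ y_i = 19829/38400000 m ≈ 0.000516 m

y(3/2) = 19829/38400000 m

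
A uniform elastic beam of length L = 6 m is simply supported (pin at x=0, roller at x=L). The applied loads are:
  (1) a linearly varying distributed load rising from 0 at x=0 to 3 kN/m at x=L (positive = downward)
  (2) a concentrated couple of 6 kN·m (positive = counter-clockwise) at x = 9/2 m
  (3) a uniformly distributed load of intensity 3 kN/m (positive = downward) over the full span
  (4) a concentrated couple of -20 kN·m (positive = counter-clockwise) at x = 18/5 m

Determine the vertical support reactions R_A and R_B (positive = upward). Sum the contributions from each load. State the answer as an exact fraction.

Load 1 — triangular load w₀=3 kN/m (0→w₀ over full span):
  R_A = w₀L/6 = 3·6/6 = 3 kN
  R_B = w₀L/3 = 3·6/3 = 6 kN
Load 2 — applied couple M₀=6 kN·m at a=9/2 m (b=L-a=3/2):
  R_A = M₀/L = 6/6 = 1 kN
  R_B = -M₀/L = -6/6 = -1 kN
Load 3 — uniform load w=3 kN/m over full span:
  R_A = wL/2 = 3·6/2 = 9 kN
  R_B = wL/2 = 3·6/2 = 9 kN
Load 4 — applied couple M₀=-20 kN·m at a=18/5 m (b=L-a=12/5):
  R_A = M₀/L = (-20)/6 = -10/3 kN
  R_B = -M₀/L = -(-20)/6 = 10/3 kN
Superposition: R_A = 29/3 kN, R_B = 52/3 kN

R_A = 29/3 kN, R_B = 52/3 kN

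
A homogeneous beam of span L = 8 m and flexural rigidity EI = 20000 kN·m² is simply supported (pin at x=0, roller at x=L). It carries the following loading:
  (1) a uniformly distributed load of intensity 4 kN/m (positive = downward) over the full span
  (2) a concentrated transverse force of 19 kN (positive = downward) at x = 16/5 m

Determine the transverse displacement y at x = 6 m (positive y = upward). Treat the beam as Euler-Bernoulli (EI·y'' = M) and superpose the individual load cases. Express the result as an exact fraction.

Load 1 — uniform load w=4 kN/m over full span:
  y_1 = -wx(L³-2Lx²+x³)/(24EI) = -4·6·(8³-2·8·6²+6³)/(24·20000) = -19/2500 m
Load 2 — point force P=19 kN at a=16/5 m (b=L-a=24/5):
  y_2 = -Pa(L-x)(2Lx-a²-x²)/(6LEI)  [x>a] = -19·(16/5)·(8-6)·(2·8·6-(16/5)²-6²)/(6·8·20000) = -5909/937500 m
Superposition: y = Σ y_i = -6517/468750 m ≈ -0.013903 m

y(6) = -6517/468750 m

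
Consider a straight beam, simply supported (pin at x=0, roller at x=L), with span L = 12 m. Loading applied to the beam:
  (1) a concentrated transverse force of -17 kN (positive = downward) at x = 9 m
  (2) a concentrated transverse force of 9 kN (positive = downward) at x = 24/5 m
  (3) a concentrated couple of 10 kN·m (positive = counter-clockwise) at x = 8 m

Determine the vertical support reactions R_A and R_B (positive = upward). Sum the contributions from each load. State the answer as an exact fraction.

Load 1 — point force P=-17 kN at a=9 m (b=L-a=3):
  R_A = Pb/L = (-17)·3/12 = -17/4 kN
  R_B = Pa/L = (-17)·9/12 = -51/4 kN
Load 2 — point force P=9 kN at a=24/5 m (b=L-a=36/5):
  R_A = Pb/L = 9·(36/5)/12 = 27/5 kN
  R_B = Pa/L = 9·(24/5)/12 = 18/5 kN
Load 3 — applied couple M₀=10 kN·m at a=8 m (b=L-a=4):
  R_A = M₀/L = 10/12 = 5/6 kN
  R_B = -M₀/L = -10/12 = -5/6 kN
Superposition: R_A = 119/60 kN, R_B = -599/60 kN

R_A = 119/60 kN, R_B = -599/60 kN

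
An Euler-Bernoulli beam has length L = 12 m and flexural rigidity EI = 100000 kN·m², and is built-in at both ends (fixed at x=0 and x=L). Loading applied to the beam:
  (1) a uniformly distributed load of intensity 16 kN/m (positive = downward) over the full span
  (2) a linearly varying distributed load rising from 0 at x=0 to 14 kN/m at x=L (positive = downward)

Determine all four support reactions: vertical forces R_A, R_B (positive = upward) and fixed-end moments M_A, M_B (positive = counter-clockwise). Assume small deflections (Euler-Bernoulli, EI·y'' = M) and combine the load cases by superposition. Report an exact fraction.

Load 1 — uniform load w=16 kN/m over full span:
  R_A = wL/2 = 16·12/2 = 96 kN
  M_A = wL²/12 = 16·12²/12 = 192 kN·m
  R_B = wL/2 = 16·12/2 = 96 kN
  M_B = -wL²/12 = -16·12²/12 = -192 kN·m
Load 2 — triangular load w₀=14 kN/m (0→w₀ over full span):
  R_A = 3w₀L/20 = 3·14·12/20 = 126/5 kN
  M_A = w₀L²/30 = 14·12²/30 = 336/5 kN·m
  R_B = 7w₀L/20 = 7·14·12/20 = 294/5 kN
  M_B = -w₀L²/20 = -14·12²/20 = -504/5 kN·m
Superposition: R_A = 606/5 kN, M_A = 1296/5 kN·m, R_B = 774/5 kN, M_B = -1464/5 kN·m

R_A = 606/5 kN, M_A = 1296/5 kN·m, R_B = 774/5 kN, M_B = -1464/5 kN·m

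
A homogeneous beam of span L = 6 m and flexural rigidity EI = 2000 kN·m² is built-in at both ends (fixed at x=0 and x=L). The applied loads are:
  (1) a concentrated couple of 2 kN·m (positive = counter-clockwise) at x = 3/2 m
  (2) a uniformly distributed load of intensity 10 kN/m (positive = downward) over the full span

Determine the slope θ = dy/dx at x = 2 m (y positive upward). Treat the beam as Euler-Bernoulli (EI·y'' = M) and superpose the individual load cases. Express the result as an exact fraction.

θ(2) = -77/12000 rad

Load 1 — applied couple M₀=2 kN·m at a=3/2 m (b=L-a=9/2):
  θ_1 = (R_Ax²/2 - M_Ax - M₀(x-a))/EI  [x>a] with R_A=3/8, M_A=-3/8 = ((3/8)·2²/2 - (-3/8)·2 - 2·(2-(3/2)))/2000 = 1/4000 rad
Load 2 — uniform load w=10 kN/m over full span:
  θ_2 = -wx(L-x)(L-2x)/(12EI) = -10·2·(6-2)·(6-2·2)/(12·2000) = -1/150 rad
Superposition: θ = Σ θ_i = -77/12000 rad ≈ -0.006417 rad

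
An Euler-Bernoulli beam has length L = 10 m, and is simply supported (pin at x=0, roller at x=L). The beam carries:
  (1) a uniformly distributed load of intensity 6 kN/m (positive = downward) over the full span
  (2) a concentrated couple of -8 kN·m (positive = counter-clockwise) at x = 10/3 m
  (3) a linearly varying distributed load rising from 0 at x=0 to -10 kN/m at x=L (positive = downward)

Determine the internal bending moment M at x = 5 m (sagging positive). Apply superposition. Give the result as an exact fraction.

M(5) = 33/2 kN·m

Load 1 — uniform load w=6 kN/m over full span:
  M_1 = wx(L-x)/2 = 6·5·(10-5)/2 = 75 kN·m
Load 2 — applied couple M₀=-8 kN·m at a=10/3 m (b=L-a=20/3):
  M_2 = M₀x/L - M₀  [x>a] = (-8)·5/10 - (-8) = 4 kN·m
Load 3 — triangular load w₀=-10 kN/m (0→w₀ over full span):
  M_3 = w₀Lx/6 - w₀x³/(6L) = (-10)·10·5/6 - (-10)·5³/(6·10) = -125/2 kN·m
Superposition: M = Σ M_i = 33/2 kN·m ≈ 16.500000 kN·m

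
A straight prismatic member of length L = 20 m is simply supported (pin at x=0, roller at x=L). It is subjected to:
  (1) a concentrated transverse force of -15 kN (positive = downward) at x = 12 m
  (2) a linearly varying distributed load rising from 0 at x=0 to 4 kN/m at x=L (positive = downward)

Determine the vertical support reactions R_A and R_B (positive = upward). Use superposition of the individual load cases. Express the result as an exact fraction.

Load 1 — point force P=-15 kN at a=12 m (b=L-a=8):
  R_A = Pb/L = (-15)·8/20 = -6 kN
  R_B = Pa/L = (-15)·12/20 = -9 kN
Load 2 — triangular load w₀=4 kN/m (0→w₀ over full span):
  R_A = w₀L/6 = 4·20/6 = 40/3 kN
  R_B = w₀L/3 = 4·20/3 = 80/3 kN
Superposition: R_A = 22/3 kN, R_B = 53/3 kN

R_A = 22/3 kN, R_B = 53/3 kN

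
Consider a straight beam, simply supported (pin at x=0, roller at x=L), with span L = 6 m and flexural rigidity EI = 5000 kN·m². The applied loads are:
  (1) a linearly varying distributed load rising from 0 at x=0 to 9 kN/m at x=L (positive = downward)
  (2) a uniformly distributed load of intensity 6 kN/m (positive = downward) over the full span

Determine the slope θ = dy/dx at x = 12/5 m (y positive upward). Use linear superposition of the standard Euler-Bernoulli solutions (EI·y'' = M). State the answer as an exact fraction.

θ(12/5) = -18711/3125000 rad

Load 1 — triangular load w₀=9 kN/m (0→w₀ over full span):
  θ_1 = -w₀(7L⁴-30L²x²+15x⁴)/(360LEI) = -9·(7·6⁴-30·6²·(12/5)²+15·(12/5)⁴)/(360·6·5000) = -8721/3125000 rad
Load 2 — uniform load w=6 kN/m over full span:
  θ_2 = -w(L³-6Lx²+4x³)/(24EI) = -6·(6³-6·6·(12/5)²+4·(12/5)³)/(24·5000) = -999/312500 rad
Superposition: θ = Σ θ_i = -18711/3125000 rad ≈ -0.005988 rad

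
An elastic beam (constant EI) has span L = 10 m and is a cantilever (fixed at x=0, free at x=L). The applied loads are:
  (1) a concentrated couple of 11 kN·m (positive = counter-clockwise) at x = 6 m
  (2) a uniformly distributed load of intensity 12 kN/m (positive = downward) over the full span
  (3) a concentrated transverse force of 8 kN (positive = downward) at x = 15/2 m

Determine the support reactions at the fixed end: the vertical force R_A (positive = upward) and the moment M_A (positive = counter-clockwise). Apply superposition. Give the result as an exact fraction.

R_A = 128 kN, M_A = 649 kN·m

Load 1 — applied couple M₀=11 kN·m at a=6 m (b=L-a=4):
  R_A = 0 kN
  M_A = -M₀ = -11 kN·m
Load 2 — uniform load w=12 kN/m over full span:
  R_A = wL = 12·10 = 120 kN
  M_A = wL²/2 = 12·10²/2 = 600 kN·m
Load 3 — point force P=8 kN at a=15/2 m (b=L-a=5/2):
  R_A = P = 8 kN
  M_A = Pa = 8·(15/2) = 60 kN·m
Superposition: R_A = 128 kN, M_A = 649 kN·m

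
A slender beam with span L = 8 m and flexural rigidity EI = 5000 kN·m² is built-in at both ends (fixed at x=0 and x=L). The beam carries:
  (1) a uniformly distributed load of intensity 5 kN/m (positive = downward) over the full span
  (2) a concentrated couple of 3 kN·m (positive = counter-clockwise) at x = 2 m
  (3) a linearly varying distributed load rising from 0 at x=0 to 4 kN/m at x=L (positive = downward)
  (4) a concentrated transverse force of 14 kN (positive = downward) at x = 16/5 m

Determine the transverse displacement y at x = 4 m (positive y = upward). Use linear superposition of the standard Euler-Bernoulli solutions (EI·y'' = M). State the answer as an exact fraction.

y(4) = -39419/1875000 m

Load 1 — uniform load w=5 kN/m over full span:
  y_1 = -wx²(L-x)²/(24EI) = -5·4²·(8-4)²/(24·5000) = -4/375 m
Load 2 — applied couple M₀=3 kN·m at a=2 m (b=L-a=6):
  y_2 = (R_Ax³/6 - M_Ax²/2 - M₀(x-a)²/2)/EI  [x>a] with R_A=27/64, M_A=-9/16 = ((27/64)·4³/6 - (-9/16)·4²/2 - 3·(4-2)²/2)/5000 = 3/5000 m
Load 3 — triangular load w₀=4 kN/m (0→w₀ over full span):
  y_3 = -w₀x²(L-x)²(x+2L)/(120LEI) = -4·4²·(8-4)²·(4+2·8)/(120·8·5000) = -8/1875 m
Load 4 — point force P=14 kN at a=16/5 m (b=L-a=24/5):
  y_4 = -Pa²(L-x)²(3bL-(3b+a)(L-x))/(6L³EI)  [x>a] = -14·(16/5)²·(8-4)²·(3·(24/5)·8-(3·(24/5)+(16/5))·(8-4))/(6·8³·5000) = -1568/234375 m
Superposition: y = Σ y_i = -39419/1875000 m ≈ -0.021023 m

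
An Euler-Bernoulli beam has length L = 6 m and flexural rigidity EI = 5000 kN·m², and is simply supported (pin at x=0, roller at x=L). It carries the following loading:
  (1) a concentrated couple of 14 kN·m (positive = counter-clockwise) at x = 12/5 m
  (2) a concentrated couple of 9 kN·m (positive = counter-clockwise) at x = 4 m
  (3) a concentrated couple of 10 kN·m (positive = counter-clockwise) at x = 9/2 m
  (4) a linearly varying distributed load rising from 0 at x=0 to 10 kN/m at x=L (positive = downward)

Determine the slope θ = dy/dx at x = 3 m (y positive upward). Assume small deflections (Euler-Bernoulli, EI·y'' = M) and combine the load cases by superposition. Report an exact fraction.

Load 1 — applied couple M₀=14 kN·m at a=12/5 m (b=L-a=18/5):
  θ_1 = (M₀x²/(2L)-M₀(x-a)+C₁)/EI  [x>a] with C₁=M₀(3b²-L²)/(6L)=28/25 = (14·3²/(2·6)-14·(3-(12/5))+(28/25))/5000 = 161/250000 rad
Load 2 — applied couple M₀=9 kN·m at a=4 m (b=L-a=2):
  θ_2 = (M₀x²/(2L)+C₁)/EI  [x≤a] with C₁=M₀(3b²-L²)/(6L)=-6 = (9·3²/(2·6)+(-6))/5000 = 3/20000 rad
Load 3 — applied couple M₀=10 kN·m at a=9/2 m (b=L-a=3/2):
  θ_3 = (M₀x²/(2L)+C₁)/EI  [x≤a] with C₁=M₀(3b²-L²)/(6L)=-65/8 = (10·3²/(2·6)+(-65/8))/5000 = -1/8000 rad
Load 4 — triangular load w₀=10 kN/m (0→w₀ over full span):
  θ_4 = -w₀(7L⁴-30L²x²+15x⁴)/(360LEI) = -10·(7·6⁴-30·6²·3²+15·3⁴)/(360·6·5000) = -21/40000 rad
Superposition: θ = Σ θ_i = 9/62500 rad ≈ 0.000144 rad

θ(3) = 9/62500 rad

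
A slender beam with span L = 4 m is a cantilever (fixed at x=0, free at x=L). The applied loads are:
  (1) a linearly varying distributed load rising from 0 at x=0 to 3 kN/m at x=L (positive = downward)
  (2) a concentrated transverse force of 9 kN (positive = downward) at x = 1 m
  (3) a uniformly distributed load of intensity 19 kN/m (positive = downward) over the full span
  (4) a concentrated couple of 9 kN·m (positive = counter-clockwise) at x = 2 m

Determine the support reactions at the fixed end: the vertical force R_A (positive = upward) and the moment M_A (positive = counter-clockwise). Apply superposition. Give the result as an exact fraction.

R_A = 91 kN, M_A = 168 kN·m

Load 1 — triangular load w₀=3 kN/m (0→w₀ over full span):
  R_A = w₀L/2 = 3·4/2 = 6 kN
  M_A = w₀L²/3 = 3·4²/3 = 16 kN·m
Load 2 — point force P=9 kN at a=1 m (b=L-a=3):
  R_A = P = 9 kN
  M_A = Pa = 9·1 = 9 kN·m
Load 3 — uniform load w=19 kN/m over full span:
  R_A = wL = 19·4 = 76 kN
  M_A = wL²/2 = 19·4²/2 = 152 kN·m
Load 4 — applied couple M₀=9 kN·m at a=2 m (b=L-a=2):
  R_A = 0 kN
  M_A = -M₀ = -9 kN·m
Superposition: R_A = 91 kN, M_A = 168 kN·m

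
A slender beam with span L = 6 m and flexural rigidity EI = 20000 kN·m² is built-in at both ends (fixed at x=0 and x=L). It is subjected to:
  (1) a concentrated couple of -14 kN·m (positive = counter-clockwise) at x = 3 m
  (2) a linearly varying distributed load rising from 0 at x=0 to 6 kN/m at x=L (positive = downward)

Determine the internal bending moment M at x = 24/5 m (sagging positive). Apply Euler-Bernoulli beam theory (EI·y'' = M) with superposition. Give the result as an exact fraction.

M(24/5) = 247/250 kN·m

Load 1 — applied couple M₀=-14 kN·m at a=3 m (b=L-a=3):
  M_1 = R_Ax - M_A - M₀  [x>a] with R_A=-7/2, M_A=-7/2 = (-7/2)·(24/5) - (-7/2) - (-14) = 7/10 kN·m
Load 2 — triangular load w₀=6 kN/m (0→w₀ over full span):
  M_2 = 3w₀Lx/20 - w₀L²/30 - w₀x³/(6L) = 3·6·6·(24/5)/20 - 6·6²/30 - 6·(24/5)³/(6·6) = 36/125 kN·m
Superposition: M = Σ M_i = 247/250 kN·m ≈ 0.988000 kN·m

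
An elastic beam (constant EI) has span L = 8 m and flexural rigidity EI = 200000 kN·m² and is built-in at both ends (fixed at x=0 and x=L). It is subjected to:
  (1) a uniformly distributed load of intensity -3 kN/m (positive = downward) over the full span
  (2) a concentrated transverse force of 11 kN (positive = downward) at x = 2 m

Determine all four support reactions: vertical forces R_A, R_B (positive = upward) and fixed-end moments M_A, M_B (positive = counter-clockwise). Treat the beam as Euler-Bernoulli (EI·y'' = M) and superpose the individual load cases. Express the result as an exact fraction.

R_A = -87/32 kN, M_A = -29/8 kN·m, R_B = -329/32 kN, M_B = 95/8 kN·m

Load 1 — uniform load w=-3 kN/m over full span:
  R_A = wL/2 = (-3)·8/2 = -12 kN
  M_A = wL²/12 = (-3)·8²/12 = -16 kN·m
  R_B = wL/2 = (-3)·8/2 = -12 kN
  M_B = -wL²/12 = -(-3)·8²/12 = 16 kN·m
Load 2 — point force P=11 kN at a=2 m (b=L-a=6):
  R_A = Pb²(3a+b)/L³ = 11·6²·(3·2+6)/8³ = 297/32 kN
  M_A = Pab²/L² = 11·2·6²/8² = 99/8 kN·m
  R_B = Pa²(a+3b)/L³ = 11·2²·(2+3·6)/8³ = 55/32 kN
  M_B = -Pa²b/L² = -11·2²·6/8² = -33/8 kN·m
Superposition: R_A = -87/32 kN, M_A = -29/8 kN·m, R_B = -329/32 kN, M_B = 95/8 kN·m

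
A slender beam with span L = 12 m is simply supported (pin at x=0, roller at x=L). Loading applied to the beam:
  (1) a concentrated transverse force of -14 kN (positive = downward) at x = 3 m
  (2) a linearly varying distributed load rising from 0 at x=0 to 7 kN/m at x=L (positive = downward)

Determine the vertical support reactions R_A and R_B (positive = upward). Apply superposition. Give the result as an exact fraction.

R_A = 7/2 kN, R_B = 49/2 kN

Load 1 — point force P=-14 kN at a=3 m (b=L-a=9):
  R_A = Pb/L = (-14)·9/12 = -21/2 kN
  R_B = Pa/L = (-14)·3/12 = -7/2 kN
Load 2 — triangular load w₀=7 kN/m (0→w₀ over full span):
  R_A = w₀L/6 = 7·12/6 = 14 kN
  R_B = w₀L/3 = 7·12/3 = 28 kN
Superposition: R_A = 7/2 kN, R_B = 49/2 kN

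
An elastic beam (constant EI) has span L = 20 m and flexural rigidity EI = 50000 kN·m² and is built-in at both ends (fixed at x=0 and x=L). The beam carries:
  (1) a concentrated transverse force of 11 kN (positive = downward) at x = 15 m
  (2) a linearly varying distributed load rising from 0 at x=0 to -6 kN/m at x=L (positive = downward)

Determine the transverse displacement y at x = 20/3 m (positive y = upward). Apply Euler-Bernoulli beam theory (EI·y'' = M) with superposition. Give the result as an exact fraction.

Load 1 — point force P=11 kN at a=15 m (b=L-a=5):
  y_1 = -Pb²x²(3aL-(3a+b)x)/(6L³EI)  [x≤a] = -11·5²·(20/3)²·(3·15·20-(3·15+5)·(20/3))/(6·20³·50000) = -187/64800 m
Load 2 — triangular load w₀=-6 kN/m (0→w₀ over full span):
  y_2 = -w₀x²(L-x)²(x+2L)/(120LEI) = -(-6)·(20/3)²·(20-(20/3))²·((20/3)+2·20)/(120·20·50000) = 112/6075 m
Superposition: y = Σ y_i = 3023/194400 m ≈ 0.015550 m

y(20/3) = 3023/194400 m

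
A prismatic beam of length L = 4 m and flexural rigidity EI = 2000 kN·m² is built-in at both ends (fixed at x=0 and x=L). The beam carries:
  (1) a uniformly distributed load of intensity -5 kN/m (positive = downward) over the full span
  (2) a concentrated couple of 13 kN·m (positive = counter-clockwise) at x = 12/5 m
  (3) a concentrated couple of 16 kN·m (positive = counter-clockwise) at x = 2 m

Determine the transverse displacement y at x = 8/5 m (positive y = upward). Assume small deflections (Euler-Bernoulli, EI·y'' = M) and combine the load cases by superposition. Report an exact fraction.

y(8/5) = -16/390625 m

Load 1 — uniform load w=-5 kN/m over full span:
  y_1 = -wx²(L-x)²/(24EI) = -(-5)·(8/5)²·(4-(8/5))²/(24·2000) = 24/15625 m
Load 2 — applied couple M₀=13 kN·m at a=12/5 m (b=L-a=8/5):
  y_2 = (R_Ax³/6 - M_Ax²/2)/EI  [x≤a] with R_A=117/25, M_A=104/25 = ((117/25)·(8/5)³/6 - (104/25)·(8/5)²/2)/2000 = -416/390625 m
Load 3 — applied couple M₀=16 kN·m at a=2 m (b=L-a=2):
  y_3 = (R_Ax³/6 - M_Ax²/2)/EI  [x≤a] with R_A=6, M_A=4 = (6·(8/5)³/6 - 4·(8/5)²/2)/2000 = -8/15625 m
Superposition: y = Σ y_i = -16/390625 m ≈ -0.000041 m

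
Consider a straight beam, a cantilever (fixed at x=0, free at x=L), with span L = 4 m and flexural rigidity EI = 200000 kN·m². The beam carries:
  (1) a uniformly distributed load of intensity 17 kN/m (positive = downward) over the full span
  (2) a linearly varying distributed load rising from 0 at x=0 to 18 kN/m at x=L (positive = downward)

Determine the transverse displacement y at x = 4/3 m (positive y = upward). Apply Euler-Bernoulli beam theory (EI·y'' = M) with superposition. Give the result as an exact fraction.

y(4/3) = -6361/7593750 m

Load 1 — uniform load w=17 kN/m over full span:
  y_1 = -wx²(x²-4Lx+6L²)/(24EI) = -17·(4/3)²·((4/3)²-4·4·(4/3)+6·4²)/(24·200000) = -731/1518750 m
Load 2 — triangular load w₀=18 kN/m (0→w₀ over full span):
  y_2 = (w₀Lx³/12-w₀L²x²/6-w₀x⁵/(120L))/EI = (18·4·(4/3)³/12-18·4²·(4/3)²/6-18·(4/3)⁵/(120·4))/200000 = -451/1265625 m
Superposition: y = Σ y_i = -6361/7593750 m ≈ -0.000838 m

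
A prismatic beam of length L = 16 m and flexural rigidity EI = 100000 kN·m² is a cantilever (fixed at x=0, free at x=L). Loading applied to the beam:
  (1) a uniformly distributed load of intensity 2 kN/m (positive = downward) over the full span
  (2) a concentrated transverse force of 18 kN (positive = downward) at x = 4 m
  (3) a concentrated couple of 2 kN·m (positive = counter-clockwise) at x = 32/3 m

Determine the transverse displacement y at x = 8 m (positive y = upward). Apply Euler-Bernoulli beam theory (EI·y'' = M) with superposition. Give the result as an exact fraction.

y(8) = -628/9375 m

Load 1 — uniform load w=2 kN/m over full span:
  y_1 = -wx²(x²-4Lx+6L²)/(24EI) = -2·8²·(8²-4·16·8+6·16²)/(24·100000) = -544/9375 m
Load 2 — point force P=18 kN at a=4 m (b=L-a=12):
  y_2 = -Pa²(3x-a)/(6EI)  [x>a] = -18·4²·(3·8-4)/(6·100000) = -6/625 m
Load 3 — applied couple M₀=2 kN·m at a=32/3 m (b=L-a=16/3):
  y_3 = M₀x²/(2EI)  [x≤a] = 2·8²/(2·100000) = 2/3125 m
Superposition: y = Σ y_i = -628/9375 m ≈ -0.066987 m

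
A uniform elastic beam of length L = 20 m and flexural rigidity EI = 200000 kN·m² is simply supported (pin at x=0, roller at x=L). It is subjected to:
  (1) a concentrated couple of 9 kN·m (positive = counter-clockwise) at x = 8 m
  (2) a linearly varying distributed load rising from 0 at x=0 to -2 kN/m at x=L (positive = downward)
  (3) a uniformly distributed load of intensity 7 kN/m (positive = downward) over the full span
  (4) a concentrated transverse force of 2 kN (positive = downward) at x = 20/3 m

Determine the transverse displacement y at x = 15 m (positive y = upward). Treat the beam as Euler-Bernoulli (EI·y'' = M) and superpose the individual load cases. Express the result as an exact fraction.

Load 1 — applied couple M₀=9 kN·m at a=8 m (b=L-a=12):
  y_1 = (M₀x³/(6L)-M₀(x-a)²/2+C₁x)/EI  [x>a] with C₁=M₀(3b²-L²)/(6L)=12/5 = (9·15³/(6·20)-9·(15-8)²/2+(12/5)·15)/200000 = 549/1600000 m
Load 2 — triangular load w₀=-2 kN/m (0→w₀ over full span):
  y_2 = -w₀x(7L⁴-10L²x²+3x⁴)/(360LEI) = -(-2)·15·(7·20⁴-10·20²·15²+3·15⁴)/(360·20·200000) = 119/15360 m
Load 3 — uniform load w=7 kN/m over full span:
  y_3 = -wx(L³-2Lx²+x³)/(24EI) = -7·15·(20³-2·20·15²+15³)/(24·200000) = -133/2560 m
Load 4 — point force P=2 kN at a=20/3 m (b=L-a=40/3):
  y_4 = -Pa(L-x)(2Lx-a²-x²)/(6LEI)  [x>a] = -2·(20/3)·(20-15)·(2·20·15-(20/3)²-15²)/(6·20·200000) = -119/129600 m
Superposition: y = Σ y_i = -11607187/259200000 m ≈ -0.044781 m

y(15) = -11607187/259200000 m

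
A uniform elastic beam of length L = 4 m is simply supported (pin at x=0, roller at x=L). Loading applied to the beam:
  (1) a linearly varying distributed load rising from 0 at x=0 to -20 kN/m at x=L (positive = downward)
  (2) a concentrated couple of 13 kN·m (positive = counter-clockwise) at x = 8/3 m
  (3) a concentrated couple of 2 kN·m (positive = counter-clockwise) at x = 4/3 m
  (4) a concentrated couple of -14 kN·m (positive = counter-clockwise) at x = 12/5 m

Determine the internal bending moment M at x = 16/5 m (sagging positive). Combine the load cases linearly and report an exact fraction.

M(16/5) = -389/25 kN·m

Load 1 — triangular load w₀=-20 kN/m (0→w₀ over full span):
  M_1 = w₀Lx/6 - w₀x³/(6L) = (-20)·4·(16/5)/6 - (-20)·(16/5)³/(6·4) = -384/25 kN·m
Load 2 — applied couple M₀=13 kN·m at a=8/3 m (b=L-a=4/3):
  M_2 = M₀x/L - M₀  [x>a] = 13·(16/5)/4 - 13 = -13/5 kN·m
Load 3 — applied couple M₀=2 kN·m at a=4/3 m (b=L-a=8/3):
  M_3 = M₀x/L - M₀  [x>a] = 2·(16/5)/4 - 2 = -2/5 kN·m
Load 4 — applied couple M₀=-14 kN·m at a=12/5 m (b=L-a=8/5):
  M_4 = M₀x/L - M₀  [x>a] = (-14)·(16/5)/4 - (-14) = 14/5 kN·m
Superposition: M = Σ M_i = -389/25 kN·m ≈ -15.560000 kN·m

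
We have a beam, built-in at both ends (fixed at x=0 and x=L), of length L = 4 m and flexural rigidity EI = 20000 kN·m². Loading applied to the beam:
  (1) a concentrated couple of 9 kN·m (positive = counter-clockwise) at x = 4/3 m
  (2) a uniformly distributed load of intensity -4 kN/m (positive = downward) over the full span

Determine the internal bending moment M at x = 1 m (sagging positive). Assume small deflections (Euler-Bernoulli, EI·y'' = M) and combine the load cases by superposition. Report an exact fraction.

M(1) = 7/3 kN·m

Load 1 — applied couple M₀=9 kN·m at a=4/3 m (b=L-a=8/3):
  M_1 = R_Ax - M_A  [x≤a] with R_A=3, M_A=0 = 3·1 - 0 = 3 kN·m
Load 2 — uniform load w=-4 kN/m over full span:
  M_2 = wLx/2 - wL²/12 - wx²/2 = (-4)·4·1/2 - (-4)·4²/12 - (-4)·1²/2 = -2/3 kN·m
Superposition: M = Σ M_i = 7/3 kN·m ≈ 2.333333 kN·m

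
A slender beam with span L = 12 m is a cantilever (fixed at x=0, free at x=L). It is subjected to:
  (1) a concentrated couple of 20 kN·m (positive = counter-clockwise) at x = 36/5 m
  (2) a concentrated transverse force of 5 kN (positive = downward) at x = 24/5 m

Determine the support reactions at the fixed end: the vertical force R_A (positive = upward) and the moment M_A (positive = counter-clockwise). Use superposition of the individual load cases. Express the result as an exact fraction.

Load 1 — applied couple M₀=20 kN·m at a=36/5 m (b=L-a=24/5):
  R_A = 0 kN
  M_A = -M₀ = -20 kN·m
Load 2 — point force P=5 kN at a=24/5 m (b=L-a=36/5):
  R_A = P = 5 kN
  M_A = Pa = 5·(24/5) = 24 kN·m
Superposition: R_A = 5 kN, M_A = 4 kN·m

R_A = 5 kN, M_A = 4 kN·m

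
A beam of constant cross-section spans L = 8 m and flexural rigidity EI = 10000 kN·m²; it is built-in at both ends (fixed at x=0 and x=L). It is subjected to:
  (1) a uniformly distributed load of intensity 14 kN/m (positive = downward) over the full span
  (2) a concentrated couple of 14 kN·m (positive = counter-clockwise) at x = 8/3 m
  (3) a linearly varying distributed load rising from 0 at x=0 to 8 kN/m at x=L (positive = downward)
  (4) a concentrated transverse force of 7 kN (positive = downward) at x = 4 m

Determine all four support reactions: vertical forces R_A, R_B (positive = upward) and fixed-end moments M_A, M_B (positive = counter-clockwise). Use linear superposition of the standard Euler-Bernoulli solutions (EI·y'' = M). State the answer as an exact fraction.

Load 1 — uniform load w=14 kN/m over full span:
  R_A = wL/2 = 14·8/2 = 56 kN
  M_A = wL²/12 = 14·8²/12 = 224/3 kN·m
  R_B = wL/2 = 14·8/2 = 56 kN
  M_B = -wL²/12 = -14·8²/12 = -224/3 kN·m
Load 2 — applied couple M₀=14 kN·m at a=8/3 m (b=L-a=16/3):
  R_A = 6M₀ab/L³ = 6·14·(8/3)·(16/3)/8³ = 7/3 kN
  M_A = M₀b(2a-b)/L² = 14·(16/3)·(2·(8/3)-(16/3))/8² = 0 kN·m
  R_B = -6M₀ab/L³ = -6·14·(8/3)·(16/3)/8³ = -7/3 kN
  M_B = M₀a(2b-a)/L² = 14·(8/3)·(2·(16/3)-(8/3))/8² = 14/3 kN·m
Load 3 — triangular load w₀=8 kN/m (0→w₀ over full span):
  R_A = 3w₀L/20 = 3·8·8/20 = 48/5 kN
  M_A = w₀L²/30 = 8·8²/30 = 256/15 kN·m
  R_B = 7w₀L/20 = 7·8·8/20 = 112/5 kN
  M_B = -w₀L²/20 = -8·8²/20 = -128/5 kN·m
Load 4 — point force P=7 kN at a=4 m (b=L-a=4):
  R_A = Pb²(3a+b)/L³ = 7·4²·(3·4+4)/8³ = 7/2 kN
  M_A = Pab²/L² = 7·4·4²/8² = 7 kN·m
  R_B = Pa²(a+3b)/L³ = 7·4²·(4+3·4)/8³ = 7/2 kN
  M_B = -Pa²b/L² = -7·4²·4/8² = -7 kN·m
Superposition: R_A = 2143/30 kN, M_A = 1481/15 kN·m, R_B = 2387/30 kN, M_B = -513/5 kN·m

R_A = 2143/30 kN, M_A = 1481/15 kN·m, R_B = 2387/30 kN, M_B = -513/5 kN·m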